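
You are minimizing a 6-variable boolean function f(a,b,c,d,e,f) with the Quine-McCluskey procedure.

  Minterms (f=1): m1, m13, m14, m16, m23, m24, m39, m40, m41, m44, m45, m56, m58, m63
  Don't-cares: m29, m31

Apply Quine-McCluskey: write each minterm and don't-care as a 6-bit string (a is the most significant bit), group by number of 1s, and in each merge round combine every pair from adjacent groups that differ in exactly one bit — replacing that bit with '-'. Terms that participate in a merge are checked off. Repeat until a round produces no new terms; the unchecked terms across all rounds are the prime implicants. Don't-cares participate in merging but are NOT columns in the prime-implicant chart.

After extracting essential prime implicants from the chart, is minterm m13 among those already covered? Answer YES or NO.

[col 0] 000001, 001101*, 001110, 010000*, 010111*, 011000*, 011101*, 011111*, 100111, 101000*, 101001*, 101100*, 101101*, 111000*, 111010*, 111111*
[col 1] -01101, -11000, -11111, 0-1101, 01-000, 01-111, 0111-1, 1-1000, 101-00*, 101-01*, 10100-*, 10110-*, 1110-0
[col 2] 101-0-
Prime implicants: -01101, -11000, -11111, 0-1101, 000001, 001110, 01-000, 01-111, 0111-1, 1-1000, 100111, 101-0-, 1110-0
PI chart (minterm → PIs covering it):
  1 | 000001  (sole → essential)
  13 | -01101,0-1101
  14 | 001110  (sole → essential)
  16 | 01-000  (sole → essential)
  23 | 01-111  (sole → essential)
  24 | -11000,01-000
  39 | 100111  (sole → essential)
  40 | 1-1000,101-0-
  41 | 101-0-  (sole → essential)
  44 | 101-0-  (sole → essential)
  45 | -01101,101-0-
  56 | -11000,1-1000,1110-0
  58 | 1110-0  (sole → essential)
  63 | -11111  (sole → essential)
Essential prime implicants: -11111, 000001, 001110, 01-000, 01-111, 100111, 101-0-, 1110-0

NO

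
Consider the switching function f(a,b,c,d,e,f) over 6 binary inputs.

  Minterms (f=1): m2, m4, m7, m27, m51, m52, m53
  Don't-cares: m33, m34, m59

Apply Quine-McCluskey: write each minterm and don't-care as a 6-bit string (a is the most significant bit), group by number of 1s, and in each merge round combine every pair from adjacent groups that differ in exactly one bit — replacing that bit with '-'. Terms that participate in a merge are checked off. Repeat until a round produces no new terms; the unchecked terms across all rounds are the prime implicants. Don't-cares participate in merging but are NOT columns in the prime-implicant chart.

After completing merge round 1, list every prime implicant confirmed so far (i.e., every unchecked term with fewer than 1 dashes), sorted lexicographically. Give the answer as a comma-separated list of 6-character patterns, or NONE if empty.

000100, 000111, 100001

Round 0: 000010✓ 000100 000111 011011✓ 100001 100010✓ 110011✓ 110100✓ 110101✓ 111011✓
Round 1: -00010 -11011 11-011 11010-
PIs = {-00010, -11011, 000100, 000111, 100001, 11-011, 11010-}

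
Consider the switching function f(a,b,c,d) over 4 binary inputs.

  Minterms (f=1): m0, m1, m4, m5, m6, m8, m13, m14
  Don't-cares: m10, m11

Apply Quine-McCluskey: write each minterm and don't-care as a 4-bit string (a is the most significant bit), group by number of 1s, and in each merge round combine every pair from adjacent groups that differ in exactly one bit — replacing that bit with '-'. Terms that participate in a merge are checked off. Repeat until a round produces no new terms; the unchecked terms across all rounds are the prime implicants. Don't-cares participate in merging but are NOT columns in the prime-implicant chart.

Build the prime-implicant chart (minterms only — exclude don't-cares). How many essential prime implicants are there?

size-2^0 implicants → 0000(✓)  0001(✓)  0100(✓)  0101(✓)  0110(✓)  1000(✓)  1010(✓)  1011(✓)  1101(✓)  1110(✓)
size-2^1 implicants → -000  -101  -110  0-00(✓)  0-01(✓)  000-(✓)  01-0  010-(✓)  1-10  10-0  101-
size-2^2 implicants → 0-0-
Unchecked terms (primes): -000, -101, -110, 0-0-, 01-0, 1-10, 10-0, 101-
Minterm coverage:
  m0 ⊆ -000,0-0-
  m1 ⊆ 0-0- [E]
  m4 ⊆ 0-0-,01-0
  m5 ⊆ -101,0-0-
  m6 ⊆ -110,01-0
  m8 ⊆ -000,10-0
  m13 ⊆ -101 [E]
  m14 ⊆ -110,1-10
E = {-101, 0-0-}

2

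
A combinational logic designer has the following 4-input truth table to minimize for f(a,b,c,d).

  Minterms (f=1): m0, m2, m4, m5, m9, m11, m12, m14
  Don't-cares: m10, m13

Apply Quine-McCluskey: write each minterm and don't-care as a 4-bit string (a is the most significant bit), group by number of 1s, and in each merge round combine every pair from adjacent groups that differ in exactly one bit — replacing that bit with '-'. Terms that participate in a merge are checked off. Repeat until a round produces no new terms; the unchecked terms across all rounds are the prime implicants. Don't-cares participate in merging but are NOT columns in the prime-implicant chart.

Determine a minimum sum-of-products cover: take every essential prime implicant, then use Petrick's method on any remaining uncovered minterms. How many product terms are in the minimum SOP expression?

4

[col 0] 0000*, 0010*, 0100*, 0101*, 1001*, 1010*, 1011*, 1100*, 1101*, 1110*
[col 1] -010, -100*, -101*, 0-00, 00-0, 010-*, 1-01, 1-10, 10-1, 101-, 11-0, 110-*
[col 2] -10-
Prime implicants: -010, -10-, 0-00, 00-0, 1-01, 1-10, 10-1, 101-, 11-0
PI chart (minterm → PIs covering it):
  0 | 0-00,00-0
  2 | -010,00-0
  4 | -10-,0-00
  5 | -10-  (sole → essential)
  9 | 1-01,10-1
  11 | 10-1,101-
  12 | -10-,11-0
  14 | 1-10,11-0
Essential prime implicants: -10-
Petrick residual → 00-0, 1-10, 10-1
Minimum SOP uses 4 PIs: bc' + a'b'd' + acd' + ab'd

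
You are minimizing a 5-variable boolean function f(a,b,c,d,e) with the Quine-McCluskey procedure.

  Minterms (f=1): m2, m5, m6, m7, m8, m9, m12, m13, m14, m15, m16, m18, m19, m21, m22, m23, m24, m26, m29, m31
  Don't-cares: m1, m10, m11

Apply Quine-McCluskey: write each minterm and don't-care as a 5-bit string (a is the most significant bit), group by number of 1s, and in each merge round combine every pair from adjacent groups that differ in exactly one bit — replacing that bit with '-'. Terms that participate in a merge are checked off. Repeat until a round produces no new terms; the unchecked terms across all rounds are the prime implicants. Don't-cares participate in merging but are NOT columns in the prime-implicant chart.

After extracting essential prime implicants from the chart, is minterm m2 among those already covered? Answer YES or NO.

size-2^0 implicants → 00001(✓)  00010(✓)  00101(✓)  00110(✓)  00111(✓)  01000(✓)  01001(✓)  01010(✓)  01011(✓)  01100(✓)  01101(✓)  01110(✓)  01111(✓)  10000(✓)  10010(✓)  10011(✓)  10101(✓)  10110(✓)  10111(✓)  11000(✓)  11010(✓)  11101(✓)  11111(✓)
size-2^1 implicants → -0010(✓)  -0101(✓)  -0110(✓)  -0111(✓)  -1000(✓)  -1010(✓)  -1101(✓)  -1111(✓)  0-001(✓)  0-010(✓)  0-101(✓)  0-110(✓)  0-111(✓)  00-01(✓)  00-10(✓)  001-1(✓)  0011-(✓)  01-00(✓)  01-01(✓)  01-10(✓)  01-11(✓)  010-0(✓)  010-1(✓)  0100-(✓)  0101-(✓)  011-0(✓)  011-1(✓)  0110-(✓)  0111-(✓)  1-000(✓)  1-010(✓)  1-101(✓)  1-111(✓)  10-10(✓)  10-11(✓)  100-0(✓)  1001-(✓)  101-1(✓)  1011-(✓)  110-0(✓)  111-1(✓)
size-2^2 implicants → --010  --101(✓)  --111(✓)  -0-10  -01-1(✓)  -011-  -10-0  -11-1(✓)  0--01  0--10  0-1-1(✓)  0-11-  01--0(✓)  01--1(✓)  01-0-(✓)  01-1-(✓)  010--(✓)  011--(✓)  1-0-0  1-1-1(✓)  10-1-
size-2^3 implicants → --1-1  01---
Unchecked terms (primes): --010, --1-1, -0-10, -011-, -10-0, 0--01, 0--10, 0-11-, 01---, 1-0-0, 10-1-
Minterm coverage:
  m2 ⊆ --010,-0-10,0--10
  m5 ⊆ --1-1,0--01
  m6 ⊆ -0-10,-011-,0--10,0-11-
  m7 ⊆ --1-1,-011-,0-11-
  m8 ⊆ -10-0,01---
  m9 ⊆ 0--01,01---
  m12 ⊆ 01--- [E]
  m13 ⊆ --1-1,0--01,01---
  m14 ⊆ 0--10,0-11-,01---
  m15 ⊆ --1-1,0-11-,01---
  m16 ⊆ 1-0-0 [E]
  m18 ⊆ --010,-0-10,1-0-0,10-1-
  m19 ⊆ 10-1- [E]
  m21 ⊆ --1-1 [E]
  m22 ⊆ -0-10,-011-,10-1-
  m23 ⊆ --1-1,-011-,10-1-
  m24 ⊆ -10-0,1-0-0
  m26 ⊆ --010,-10-0,1-0-0
  m29 ⊆ --1-1 [E]
  m31 ⊆ --1-1 [E]
E = {--1-1, 01---, 1-0-0, 10-1-}

NO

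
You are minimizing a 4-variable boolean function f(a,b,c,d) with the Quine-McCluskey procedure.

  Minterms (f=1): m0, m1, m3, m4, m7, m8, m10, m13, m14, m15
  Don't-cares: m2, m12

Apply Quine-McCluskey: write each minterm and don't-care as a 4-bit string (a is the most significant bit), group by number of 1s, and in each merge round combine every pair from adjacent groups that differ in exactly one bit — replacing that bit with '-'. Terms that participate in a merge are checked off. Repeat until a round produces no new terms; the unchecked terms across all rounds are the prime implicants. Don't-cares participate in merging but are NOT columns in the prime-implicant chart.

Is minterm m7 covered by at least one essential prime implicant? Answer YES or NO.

[col 0] 0000*, 0001*, 0010*, 0011*, 0100*, 0111*, 1000*, 1010*, 1100*, 1101*, 1110*, 1111*
[col 1] -000*, -010*, -100*, -111, 0-00*, 0-11, 00-0*, 00-1*, 000-*, 001-*, 1-00*, 1-10*, 10-0*, 11-0*, 11-1*, 110-*, 111-*
[col 2] --00, -0-0, 00--, 1--0, 11--
Prime implicants: --00, -0-0, -111, 0-11, 00--, 1--0, 11--
PI chart (minterm → PIs covering it):
  0 | --00,-0-0,00--
  1 | 00--  (sole → essential)
  3 | 0-11,00--
  4 | --00  (sole → essential)
  7 | -111,0-11
  8 | --00,-0-0,1--0
  10 | -0-0,1--0
  13 | 11--  (sole → essential)
  14 | 1--0,11--
  15 | -111,11--
Essential prime implicants: --00, 00--, 11--

NO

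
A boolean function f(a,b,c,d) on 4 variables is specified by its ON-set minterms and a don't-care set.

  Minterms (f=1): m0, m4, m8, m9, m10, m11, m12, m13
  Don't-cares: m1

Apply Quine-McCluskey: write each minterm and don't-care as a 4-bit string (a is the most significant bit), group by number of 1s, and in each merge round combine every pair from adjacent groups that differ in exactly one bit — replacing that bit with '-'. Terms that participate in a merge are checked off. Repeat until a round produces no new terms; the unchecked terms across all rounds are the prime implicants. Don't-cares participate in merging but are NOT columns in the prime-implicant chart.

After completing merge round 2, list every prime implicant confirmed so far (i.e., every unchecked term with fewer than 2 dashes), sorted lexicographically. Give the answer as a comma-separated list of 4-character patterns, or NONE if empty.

NONE

size-2^0 implicants → 0000(✓)  0001(✓)  0100(✓)  1000(✓)  1001(✓)  1010(✓)  1011(✓)  1100(✓)  1101(✓)
size-2^1 implicants → -000(✓)  -001(✓)  -100(✓)  0-00(✓)  000-(✓)  1-00(✓)  1-01(✓)  10-0(✓)  10-1(✓)  100-(✓)  101-(✓)  110-(✓)
size-2^2 implicants → --00  -00-  1-0-  10--
Unchecked terms (primes): --00, -00-, 1-0-, 10--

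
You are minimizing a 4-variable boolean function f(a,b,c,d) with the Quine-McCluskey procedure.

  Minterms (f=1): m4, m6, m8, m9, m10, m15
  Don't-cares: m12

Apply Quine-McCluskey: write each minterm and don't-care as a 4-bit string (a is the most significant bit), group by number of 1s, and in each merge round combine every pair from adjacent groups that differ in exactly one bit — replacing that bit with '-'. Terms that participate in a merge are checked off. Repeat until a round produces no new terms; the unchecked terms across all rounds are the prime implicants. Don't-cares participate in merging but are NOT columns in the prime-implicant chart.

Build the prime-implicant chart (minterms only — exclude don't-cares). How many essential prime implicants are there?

Round 0: 0100✓ 0110✓ 1000✓ 1001✓ 1010✓ 1100✓ 1111
Round 1: -100 01-0 1-00 10-0 100-
PIs = {-100, 01-0, 1-00, 10-0, 100-, 1111}
Coverage chart:
  m4: -100,01-0
  m6: 01-0 ←essential
  m8: 1-00,10-0,100-
  m9: 100- ←essential
  m10: 10-0 ←essential
  m15: 1111 ←essential
Essential: 01-0, 10-0, 100-, 1111

4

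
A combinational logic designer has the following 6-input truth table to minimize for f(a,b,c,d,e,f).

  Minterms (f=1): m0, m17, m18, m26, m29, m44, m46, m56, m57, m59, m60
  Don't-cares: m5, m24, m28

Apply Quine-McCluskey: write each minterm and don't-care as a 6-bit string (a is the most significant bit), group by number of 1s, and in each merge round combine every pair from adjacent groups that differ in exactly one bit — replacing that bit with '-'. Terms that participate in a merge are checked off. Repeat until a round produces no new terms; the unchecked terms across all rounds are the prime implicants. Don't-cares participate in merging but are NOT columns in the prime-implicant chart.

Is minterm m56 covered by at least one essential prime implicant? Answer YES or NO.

[col 0] 000000, 000101, 010001, 010010*, 011000*, 011010*, 011100*, 011101*, 101100*, 101110*, 111000*, 111001*, 111011*, 111100*
[col 1] -11000*, -11100*, 01-010, 011-00*, 0110-0, 01110-, 1-1100, 1011-0, 111-00*, 1110-1, 11100-
[col 2] -11-00
Prime implicants: -11-00, 000000, 000101, 01-010, 010001, 0110-0, 01110-, 1-1100, 1011-0, 1110-1, 11100-
PI chart (minterm → PIs covering it):
  0 | 000000  (sole → essential)
  17 | 010001  (sole → essential)
  18 | 01-010  (sole → essential)
  26 | 01-010,0110-0
  29 | 01110-  (sole → essential)
  44 | 1-1100,1011-0
  46 | 1011-0  (sole → essential)
  56 | -11-00,11100-
  57 | 1110-1,11100-
  59 | 1110-1  (sole → essential)
  60 | -11-00,1-1100
Essential prime implicants: 000000, 01-010, 010001, 01110-, 1011-0, 1110-1

NO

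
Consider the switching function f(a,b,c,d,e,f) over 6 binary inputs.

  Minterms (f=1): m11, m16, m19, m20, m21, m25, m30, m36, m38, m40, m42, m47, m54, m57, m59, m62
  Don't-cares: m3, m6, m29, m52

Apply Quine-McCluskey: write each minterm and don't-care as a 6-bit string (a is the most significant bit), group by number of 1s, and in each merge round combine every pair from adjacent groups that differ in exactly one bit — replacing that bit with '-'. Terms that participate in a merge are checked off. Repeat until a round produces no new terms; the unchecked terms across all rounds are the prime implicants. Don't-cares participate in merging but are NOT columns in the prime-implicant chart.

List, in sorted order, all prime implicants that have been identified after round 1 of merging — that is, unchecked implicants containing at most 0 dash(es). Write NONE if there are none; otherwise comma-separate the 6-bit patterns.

size-2^0 implicants → 000011(✓)  000110(✓)  001011(✓)  010000(✓)  010011(✓)  010100(✓)  010101(✓)  011001(✓)  011101(✓)  011110(✓)  100100(✓)  100110(✓)  101000(✓)  101010(✓)  101111  110100(✓)  110110(✓)  111001(✓)  111011(✓)  111110(✓)
size-2^1 implicants → -00110  -10100  -11001  -11110  0-0011  00-011  01-101  010-00  01010-  011-01  1-0100(✓)  1-0110(✓)  1001-0(✓)  1010-0  11-110  1101-0(✓)  1110-1
size-2^2 implicants → 1-01-0
Unchecked terms (primes): -00110, -10100, -11001, -11110, 0-0011, 00-011, 01-101, 010-00, 01010-, 011-01, 1-01-0, 1010-0, 101111, 11-110, 1110-1

101111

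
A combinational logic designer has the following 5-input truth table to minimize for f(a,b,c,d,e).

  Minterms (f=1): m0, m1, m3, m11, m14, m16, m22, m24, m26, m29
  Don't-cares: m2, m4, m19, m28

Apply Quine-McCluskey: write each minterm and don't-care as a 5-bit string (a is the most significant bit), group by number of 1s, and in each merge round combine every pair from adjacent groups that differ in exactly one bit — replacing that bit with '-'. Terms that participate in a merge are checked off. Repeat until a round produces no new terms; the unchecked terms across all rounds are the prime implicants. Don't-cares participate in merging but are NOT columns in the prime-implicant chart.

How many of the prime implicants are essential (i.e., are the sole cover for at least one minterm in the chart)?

6

Round 0: 00000✓ 00001✓ 00010✓ 00011✓ 00100✓ 01011✓ 01110 10000✓ 10011✓ 10110 11000✓ 11010✓ 11100✓ 11101✓
Round 1: -0000 -0011 0-011 00-00 000-0✓ 000-1✓ 0000-✓ 0001-✓ 1-000 11-00 110-0 1110-
Round 2: 000--
PIs = {-0000, -0011, 0-011, 00-00, 000--, 01110, 1-000, 10110, 11-00, 110-0, 1110-}
Coverage chart:
  m0: -0000,00-00,000--
  m1: 000-- ←essential
  m3: -0011,0-011,000--
  m11: 0-011 ←essential
  m14: 01110 ←essential
  m16: -0000,1-000
  m22: 10110 ←essential
  m24: 1-000,11-00,110-0
  m26: 110-0 ←essential
  m29: 1110- ←essential
Essential: 0-011, 000--, 01110, 10110, 110-0, 1110-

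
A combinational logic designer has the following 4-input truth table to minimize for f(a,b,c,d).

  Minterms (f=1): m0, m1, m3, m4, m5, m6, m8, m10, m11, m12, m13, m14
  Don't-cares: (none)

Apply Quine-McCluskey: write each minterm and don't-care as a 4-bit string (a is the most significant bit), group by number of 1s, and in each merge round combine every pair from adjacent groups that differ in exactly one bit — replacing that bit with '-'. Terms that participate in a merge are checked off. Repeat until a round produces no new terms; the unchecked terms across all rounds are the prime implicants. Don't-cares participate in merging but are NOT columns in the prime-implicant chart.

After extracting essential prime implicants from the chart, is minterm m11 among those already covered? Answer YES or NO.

NO

size-2^0 implicants → 0000(✓)  0001(✓)  0011(✓)  0100(✓)  0101(✓)  0110(✓)  1000(✓)  1010(✓)  1011(✓)  1100(✓)  1101(✓)  1110(✓)
size-2^1 implicants → -000(✓)  -011  -100(✓)  -101(✓)  -110(✓)  0-00(✓)  0-01(✓)  00-1  000-(✓)  01-0(✓)  010-(✓)  1-00(✓)  1-10(✓)  10-0(✓)  101-  11-0(✓)  110-(✓)
size-2^2 implicants → --00  -1-0  -10-  0-0-  1--0
Unchecked terms (primes): --00, -011, -1-0, -10-, 0-0-, 00-1, 1--0, 101-
Minterm coverage:
  m0 ⊆ --00,0-0-
  m1 ⊆ 0-0-,00-1
  m3 ⊆ -011,00-1
  m4 ⊆ --00,-1-0,-10-,0-0-
  m5 ⊆ -10-,0-0-
  m6 ⊆ -1-0 [E]
  m8 ⊆ --00,1--0
  m10 ⊆ 1--0,101-
  m11 ⊆ -011,101-
  m12 ⊆ --00,-1-0,-10-,1--0
  m13 ⊆ -10- [E]
  m14 ⊆ -1-0,1--0
E = {-1-0, -10-}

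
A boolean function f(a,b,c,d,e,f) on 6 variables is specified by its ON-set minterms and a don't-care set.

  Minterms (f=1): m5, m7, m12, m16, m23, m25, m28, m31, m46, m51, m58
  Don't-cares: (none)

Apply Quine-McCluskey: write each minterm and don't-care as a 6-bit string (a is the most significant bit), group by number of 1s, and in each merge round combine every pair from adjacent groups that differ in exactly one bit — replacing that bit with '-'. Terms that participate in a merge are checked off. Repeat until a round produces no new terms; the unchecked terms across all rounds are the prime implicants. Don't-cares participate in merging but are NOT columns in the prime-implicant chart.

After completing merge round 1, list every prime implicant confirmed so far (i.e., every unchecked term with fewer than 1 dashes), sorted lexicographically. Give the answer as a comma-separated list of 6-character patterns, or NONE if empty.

Round 0: 000101✓ 000111✓ 001100✓ 010000 010111✓ 011001 011100✓ 011111✓ 101110 110011 111010
Round 1: 0-0111 0-1100 0001-1 01-111
PIs = {0-0111, 0-1100, 0001-1, 01-111, 010000, 011001, 101110, 110011, 111010}

010000, 011001, 101110, 110011, 111010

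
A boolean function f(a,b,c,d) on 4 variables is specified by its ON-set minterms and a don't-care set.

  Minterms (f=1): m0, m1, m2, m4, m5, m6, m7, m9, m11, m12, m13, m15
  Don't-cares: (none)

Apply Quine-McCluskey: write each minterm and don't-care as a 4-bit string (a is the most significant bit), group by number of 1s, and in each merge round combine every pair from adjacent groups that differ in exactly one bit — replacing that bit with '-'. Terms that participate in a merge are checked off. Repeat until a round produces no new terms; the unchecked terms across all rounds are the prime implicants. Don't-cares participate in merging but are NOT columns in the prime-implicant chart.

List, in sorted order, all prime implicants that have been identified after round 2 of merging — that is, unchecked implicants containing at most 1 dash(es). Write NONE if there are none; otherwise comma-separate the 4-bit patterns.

NONE

[col 0] 0000*, 0001*, 0010*, 0100*, 0101*, 0110*, 0111*, 1001*, 1011*, 1100*, 1101*, 1111*
[col 1] -001*, -100*, -101*, -111*, 0-00*, 0-01*, 0-10*, 00-0*, 000-*, 01-0*, 01-1*, 010-*, 011-*, 1-01*, 1-11*, 10-1*, 11-1*, 110-*
[col 2] --01, -1-1, -10-, 0--0, 0-0-, 01--, 1--1
Prime implicants: --01, -1-1, -10-, 0--0, 0-0-, 01--, 1--1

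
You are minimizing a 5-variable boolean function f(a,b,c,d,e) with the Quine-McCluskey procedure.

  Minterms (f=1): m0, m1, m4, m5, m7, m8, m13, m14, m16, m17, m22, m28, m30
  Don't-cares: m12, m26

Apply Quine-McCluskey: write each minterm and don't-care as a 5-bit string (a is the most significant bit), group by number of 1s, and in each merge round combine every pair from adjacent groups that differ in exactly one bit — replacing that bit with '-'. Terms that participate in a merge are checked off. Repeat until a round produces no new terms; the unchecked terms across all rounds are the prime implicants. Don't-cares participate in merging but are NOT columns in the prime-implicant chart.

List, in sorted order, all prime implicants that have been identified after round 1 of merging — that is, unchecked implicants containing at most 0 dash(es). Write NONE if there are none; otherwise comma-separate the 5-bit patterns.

NONE

[col 0] 00000*, 00001*, 00100*, 00101*, 00111*, 01000*, 01100*, 01101*, 01110*, 10000*, 10001*, 10110*, 11010*, 11100*, 11110*
[col 1] -0000*, -0001*, -1100*, -1110*, 0-000*, 0-100*, 0-101*, 00-00*, 00-01*, 0000-*, 001-1, 0010-*, 01-00*, 011-0*, 0110-*, 1-110, 1000-*, 11-10, 111-0*
[col 2] -000-, -11-0, 0--00, 0-10-, 00-0-
Prime implicants: -000-, -11-0, 0--00, 0-10-, 00-0-, 001-1, 1-110, 11-10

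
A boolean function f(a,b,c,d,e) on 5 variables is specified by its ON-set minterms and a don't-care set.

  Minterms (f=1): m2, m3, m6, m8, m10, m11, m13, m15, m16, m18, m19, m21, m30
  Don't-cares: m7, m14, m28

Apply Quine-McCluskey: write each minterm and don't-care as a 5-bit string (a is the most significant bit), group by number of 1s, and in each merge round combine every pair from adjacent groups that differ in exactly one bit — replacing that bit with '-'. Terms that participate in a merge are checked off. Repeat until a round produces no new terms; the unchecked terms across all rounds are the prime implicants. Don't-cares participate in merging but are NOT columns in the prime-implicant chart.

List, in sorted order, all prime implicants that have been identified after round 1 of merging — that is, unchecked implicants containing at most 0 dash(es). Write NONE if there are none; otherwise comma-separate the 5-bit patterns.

Round 0: 00010✓ 00011✓ 00110✓ 00111✓ 01000✓ 01010✓ 01011✓ 01101✓ 01110✓ 01111✓ 10000✓ 10010✓ 10011✓ 10101 11100✓ 11110✓
Round 1: -0010✓ -0011✓ -1110 0-010✓ 0-011✓ 0-110✓ 0-111✓ 00-10✓ 00-11✓ 0001-✓ 0011-✓ 01-10✓ 01-11✓ 010-0 0101-✓ 011-1 0111-✓ 100-0 1001-✓ 111-0
Round 2: -001- 0--10✓ 0--11✓ 0-01-✓ 0-11-✓ 00-1-✓ 01-1-✓
Round 3: 0--1-
PIs = {-001-, -1110, 0--1-, 010-0, 011-1, 100-0, 10101, 111-0}

10101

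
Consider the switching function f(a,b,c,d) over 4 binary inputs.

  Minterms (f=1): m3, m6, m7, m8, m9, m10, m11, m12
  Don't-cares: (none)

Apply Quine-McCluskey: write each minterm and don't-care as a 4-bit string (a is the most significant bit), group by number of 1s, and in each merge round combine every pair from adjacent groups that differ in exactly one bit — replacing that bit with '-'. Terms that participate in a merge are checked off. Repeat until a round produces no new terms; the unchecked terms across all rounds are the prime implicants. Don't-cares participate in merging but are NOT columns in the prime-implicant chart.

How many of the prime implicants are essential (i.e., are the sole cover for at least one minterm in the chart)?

3

size-2^0 implicants → 0011(✓)  0110(✓)  0111(✓)  1000(✓)  1001(✓)  1010(✓)  1011(✓)  1100(✓)
size-2^1 implicants → -011  0-11  011-  1-00  10-0(✓)  10-1(✓)  100-(✓)  101-(✓)
size-2^2 implicants → 10--
Unchecked terms (primes): -011, 0-11, 011-, 1-00, 10--
Minterm coverage:
  m3 ⊆ -011,0-11
  m6 ⊆ 011- [E]
  m7 ⊆ 0-11,011-
  m8 ⊆ 1-00,10--
  m9 ⊆ 10-- [E]
  m10 ⊆ 10-- [E]
  m11 ⊆ -011,10--
  m12 ⊆ 1-00 [E]
E = {011-, 1-00, 10--}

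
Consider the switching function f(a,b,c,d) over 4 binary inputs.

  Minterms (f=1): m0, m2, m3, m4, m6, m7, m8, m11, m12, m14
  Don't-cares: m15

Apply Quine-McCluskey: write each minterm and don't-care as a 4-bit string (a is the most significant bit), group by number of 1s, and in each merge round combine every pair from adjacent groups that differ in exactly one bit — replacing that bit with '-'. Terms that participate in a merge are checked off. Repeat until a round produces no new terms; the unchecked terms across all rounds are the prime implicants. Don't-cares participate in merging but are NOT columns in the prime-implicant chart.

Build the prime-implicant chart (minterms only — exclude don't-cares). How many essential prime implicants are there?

[col 0] 0000*, 0010*, 0011*, 0100*, 0110*, 0111*, 1000*, 1011*, 1100*, 1110*, 1111*
[col 1] -000*, -011*, -100*, -110*, -111*, 0-00*, 0-10*, 0-11*, 00-0*, 001-*, 01-0*, 011-*, 1-00*, 1-11*, 11-0*, 111-*
[col 2] --00, --11, -1-0, -11-, 0--0, 0-1-
Prime implicants: --00, --11, -1-0, -11-, 0--0, 0-1-
PI chart (minterm → PIs covering it):
  0 | --00,0--0
  2 | 0--0,0-1-
  3 | --11,0-1-
  4 | --00,-1-0,0--0
  6 | -1-0,-11-,0--0,0-1-
  7 | --11,-11-,0-1-
  8 | --00  (sole → essential)
  11 | --11  (sole → essential)
  12 | --00,-1-0
  14 | -1-0,-11-
Essential prime implicants: --00, --11

2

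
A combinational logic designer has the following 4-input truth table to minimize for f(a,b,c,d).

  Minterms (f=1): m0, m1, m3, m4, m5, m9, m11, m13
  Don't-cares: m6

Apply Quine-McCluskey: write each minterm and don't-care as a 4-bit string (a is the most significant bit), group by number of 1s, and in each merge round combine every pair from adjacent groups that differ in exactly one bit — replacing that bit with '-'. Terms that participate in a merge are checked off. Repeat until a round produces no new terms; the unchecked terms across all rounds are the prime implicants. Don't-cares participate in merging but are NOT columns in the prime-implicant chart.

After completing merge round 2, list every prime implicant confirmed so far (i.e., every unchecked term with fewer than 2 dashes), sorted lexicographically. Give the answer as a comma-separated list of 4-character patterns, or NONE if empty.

size-2^0 implicants → 0000(✓)  0001(✓)  0011(✓)  0100(✓)  0101(✓)  0110(✓)  1001(✓)  1011(✓)  1101(✓)
size-2^1 implicants → -001(✓)  -011(✓)  -101(✓)  0-00(✓)  0-01(✓)  00-1(✓)  000-(✓)  01-0  010-(✓)  1-01(✓)  10-1(✓)
size-2^2 implicants → --01  -0-1  0-0-
Unchecked terms (primes): --01, -0-1, 0-0-, 01-0

01-0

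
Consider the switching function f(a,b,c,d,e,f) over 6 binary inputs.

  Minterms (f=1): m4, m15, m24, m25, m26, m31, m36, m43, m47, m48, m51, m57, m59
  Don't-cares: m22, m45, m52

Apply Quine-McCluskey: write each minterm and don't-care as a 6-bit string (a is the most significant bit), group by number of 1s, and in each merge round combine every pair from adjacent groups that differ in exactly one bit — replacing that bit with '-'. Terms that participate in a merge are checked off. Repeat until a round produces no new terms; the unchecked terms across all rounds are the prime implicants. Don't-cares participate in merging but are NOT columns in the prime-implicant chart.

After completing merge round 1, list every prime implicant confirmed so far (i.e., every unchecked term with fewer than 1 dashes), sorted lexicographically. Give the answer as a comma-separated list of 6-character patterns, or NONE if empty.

size-2^0 implicants → 000100(✓)  001111(✓)  010110  011000(✓)  011001(✓)  011010(✓)  011111(✓)  100100(✓)  101011(✓)  101101(✓)  101111(✓)  110000(✓)  110011(✓)  110100(✓)  111001(✓)  111011(✓)
size-2^1 implicants → -00100  -01111  -11001  0-1111  0110-0  01100-  1-0100  1-1011  101-11  1011-1  11-011  110-00  1110-1
Unchecked terms (primes): -00100, -01111, -11001, 0-1111, 010110, 0110-0, 01100-, 1-0100, 1-1011, 101-11, 1011-1, 11-011, 110-00, 1110-1

010110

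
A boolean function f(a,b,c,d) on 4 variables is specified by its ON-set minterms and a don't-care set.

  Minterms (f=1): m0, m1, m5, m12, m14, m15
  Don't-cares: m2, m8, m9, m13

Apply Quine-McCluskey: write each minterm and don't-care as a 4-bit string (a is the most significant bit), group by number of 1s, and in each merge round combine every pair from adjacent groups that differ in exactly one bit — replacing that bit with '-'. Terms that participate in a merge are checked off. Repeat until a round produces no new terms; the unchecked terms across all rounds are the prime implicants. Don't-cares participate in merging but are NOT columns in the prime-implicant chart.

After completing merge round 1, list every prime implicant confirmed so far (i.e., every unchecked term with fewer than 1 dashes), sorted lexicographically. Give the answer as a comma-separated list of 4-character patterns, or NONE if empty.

Round 0: 0000✓ 0001✓ 0010✓ 0101✓ 1000✓ 1001✓ 1100✓ 1101✓ 1110✓ 1111✓
Round 1: -000✓ -001✓ -101✓ 0-01✓ 00-0 000-✓ 1-00✓ 1-01✓ 100-✓ 11-0✓ 11-1✓ 110-✓ 111-✓
Round 2: --01 -00- 1-0- 11--
PIs = {--01, -00-, 00-0, 1-0-, 11--}

NONE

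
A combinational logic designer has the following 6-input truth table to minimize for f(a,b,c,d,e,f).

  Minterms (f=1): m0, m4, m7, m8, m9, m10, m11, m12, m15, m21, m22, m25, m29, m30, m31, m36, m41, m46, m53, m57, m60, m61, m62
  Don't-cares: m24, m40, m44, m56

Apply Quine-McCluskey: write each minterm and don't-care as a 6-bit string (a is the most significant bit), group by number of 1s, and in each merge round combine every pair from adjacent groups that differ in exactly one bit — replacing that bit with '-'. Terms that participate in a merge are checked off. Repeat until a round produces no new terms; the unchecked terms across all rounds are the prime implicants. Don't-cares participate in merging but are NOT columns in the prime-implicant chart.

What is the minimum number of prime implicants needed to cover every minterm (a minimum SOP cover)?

[col 0] 000000*, 000100*, 000111*, 001000*, 001001*, 001010*, 001011*, 001100*, 001111*, 010101*, 010110*, 011000*, 011001*, 011101*, 011110*, 011111*, 100100*, 101000*, 101001*, 101100*, 101110*, 110101*, 111000*, 111001*, 111100*, 111101*, 111110*
[col 1] -00100*, -01000*, -01001*, -01100*, -10101*, -11000*, -11001*, -11101*, -11110, 0-1000*, 0-1001*, 0-1111, 00-000*, 00-100*, 00-111, 000-00*, 001-00*, 001-11, 0010-0*, 0010-1*, 00100-*, 00101-*, 01-101*, 01-110, 011-01*, 01100-*, 0111-1, 01111-, 1-1000*, 1-1001*, 1-1100*, 1-1110*, 10-100*, 101-00*, 10100-*, 1011-0*, 11-101*, 111-00*, 111-01*, 11100-*, 1111-0*, 11110-*
[col 2] --1000*, --1001*, -0-100, -01-00, -0100-*, -1-101, -11-01, -1100-*, 0-100-*, 00--00, 0010--, 1-1-00, 1-100-*, 1-11-0, 111-0-
[col 3] --100-
Prime implicants: --100-, -0-100, -01-00, -1-101, -11-01, -11110, 0-1111, 00--00, 00-111, 001-11, 0010--, 01-110, 0111-1, 01111-, 1-1-00, 1-11-0, 111-0-
PI chart (minterm → PIs covering it):
  0 | 00--00  (sole → essential)
  4 | -0-100,00--00
  7 | 00-111  (sole → essential)
  8 | --100-,-01-00,00--00,0010--
  9 | --100-,0010--
  10 | 0010--  (sole → essential)
  11 | 001-11,0010--
  12 | -0-100,-01-00,00--00
  15 | 0-1111,00-111,001-11
  21 | -1-101  (sole → essential)
  22 | 01-110  (sole → essential)
  25 | --100-,-11-01
  29 | -1-101,-11-01,0111-1
  30 | -11110,01-110,01111-
  31 | 0-1111,0111-1,01111-
  36 | -0-100  (sole → essential)
  41 | --100-  (sole → essential)
  46 | 1-11-0  (sole → essential)
  53 | -1-101  (sole → essential)
  57 | --100-,-11-01,111-0-
  60 | 1-1-00,1-11-0,111-0-
  61 | -1-101,-11-01,111-0-
  62 | -11110,1-11-0
Essential prime implicants: --100-, -0-100, -1-101, 00--00, 00-111, 0010--, 01-110, 1-11-0
Petrick residual → 0-1111
Minimum SOP uses 9 PIs: cd'e' + b'de'f' + bde'f + a'cdef + a'b'e'f' + a'b'def + a'b'cd' + a'bdef' + acdf'

9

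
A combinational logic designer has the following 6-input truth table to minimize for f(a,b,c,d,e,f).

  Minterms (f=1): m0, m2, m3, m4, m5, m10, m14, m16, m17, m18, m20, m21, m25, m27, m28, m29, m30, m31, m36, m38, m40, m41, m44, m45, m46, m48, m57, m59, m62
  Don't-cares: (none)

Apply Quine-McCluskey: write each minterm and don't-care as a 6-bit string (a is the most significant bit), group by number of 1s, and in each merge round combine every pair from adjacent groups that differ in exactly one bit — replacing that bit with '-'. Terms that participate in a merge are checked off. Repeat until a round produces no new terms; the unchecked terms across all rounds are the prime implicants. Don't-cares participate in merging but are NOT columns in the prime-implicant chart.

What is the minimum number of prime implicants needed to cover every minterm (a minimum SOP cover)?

size-2^0 implicants → 000000(✓)  000010(✓)  000011(✓)  000100(✓)  000101(✓)  001010(✓)  001110(✓)  010000(✓)  010001(✓)  010010(✓)  010100(✓)  010101(✓)  011001(✓)  011011(✓)  011100(✓)  011101(✓)  011110(✓)  011111(✓)  100100(✓)  100110(✓)  101000(✓)  101001(✓)  101100(✓)  101101(✓)  101110(✓)  110000(✓)  111001(✓)  111011(✓)  111110(✓)
size-2^1 implicants → -00100  -01110(✓)  -10000  -11001(✓)  -11011(✓)  -11110(✓)  0-0000(✓)  0-0010(✓)  0-0100(✓)  0-0101(✓)  0-1110(✓)  00-010  000-00(✓)  0000-0(✓)  00001-  00010-(✓)  001-10  01-001(✓)  01-100(✓)  01-101(✓)  010-00(✓)  010-01(✓)  0100-0(✓)  01000-(✓)  01010-(✓)  011-01(✓)  011-11(✓)  0110-1(✓)  0111-0(✓)  0111-1(✓)  01110-(✓)  01111-(✓)  1-1001  1-1110(✓)  10-100(✓)  10-110(✓)  1001-0(✓)  101-00(✓)  101-01(✓)  10100-(✓)  1011-0(✓)  10110-(✓)  1110-1(✓)
size-2^2 implicants → --1110  -110-1  0-0-00  0-00-0  0-010-  01--01  01-10-  010-0-  011--1  0111--  10-1-0  101-0-
Unchecked terms (primes): --1110, -00100, -10000, -110-1, 0-0-00, 0-00-0, 0-010-, 00-010, 00001-, 001-10, 01--01, 01-10-, 010-0-, 011--1, 0111--, 1-1001, 10-1-0, 101-0-
Minterm coverage:
  m0 ⊆ 0-0-00,0-00-0
  m2 ⊆ 0-00-0,00-010,00001-
  m3 ⊆ 00001- [E]
  m4 ⊆ -00100,0-0-00,0-010-
  m5 ⊆ 0-010- [E]
  m10 ⊆ 00-010,001-10
  m14 ⊆ --1110,001-10
  m16 ⊆ -10000,0-0-00,0-00-0,010-0-
  m17 ⊆ 01--01,010-0-
  m18 ⊆ 0-00-0 [E]
  m20 ⊆ 0-0-00,0-010-,01-10-,010-0-
  m21 ⊆ 0-010-,01--01,01-10-,010-0-
  m25 ⊆ -110-1,01--01,011--1
  m27 ⊆ -110-1,011--1
  m28 ⊆ 01-10-,0111--
  m29 ⊆ 01--01,01-10-,011--1,0111--
  m30 ⊆ --1110,0111--
  m31 ⊆ 011--1,0111--
  m36 ⊆ -00100,10-1-0
  m38 ⊆ 10-1-0 [E]
  m40 ⊆ 101-0- [E]
  m41 ⊆ 1-1001,101-0-
  m44 ⊆ 10-1-0,101-0-
  m45 ⊆ 101-0- [E]
  m46 ⊆ --1110,10-1-0
  m48 ⊆ -10000 [E]
  m57 ⊆ -110-1,1-1001
  m59 ⊆ -110-1 [E]
  m62 ⊆ --1110 [E]
E = {--1110, -10000, -110-1, 0-00-0, 0-010-, 00001-, 10-1-0, 101-0-}
Petrick residual → 00-010, 01--01, 0111--
Cover = cdef' + bc'd'e'f' + bcd'f + a'c'd'f' + a'c'de' + a'b'd'ef' + a'b'c'd'e + a'be'f + a'bcd + ab'df' + ab'ce'  |cover|=11

11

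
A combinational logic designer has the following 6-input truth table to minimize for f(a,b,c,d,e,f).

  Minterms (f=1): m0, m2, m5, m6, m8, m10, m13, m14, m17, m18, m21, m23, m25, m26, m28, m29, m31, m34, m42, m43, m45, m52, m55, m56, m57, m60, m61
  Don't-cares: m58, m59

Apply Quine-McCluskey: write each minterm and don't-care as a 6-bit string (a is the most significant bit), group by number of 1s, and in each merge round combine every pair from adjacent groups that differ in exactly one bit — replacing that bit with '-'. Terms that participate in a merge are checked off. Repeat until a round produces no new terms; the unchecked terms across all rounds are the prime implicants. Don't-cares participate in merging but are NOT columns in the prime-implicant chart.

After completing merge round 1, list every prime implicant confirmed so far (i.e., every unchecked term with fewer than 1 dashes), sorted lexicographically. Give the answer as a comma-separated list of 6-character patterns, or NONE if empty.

Round 0: 000000✓ 000010✓ 000101✓ 000110✓ 001000✓ 001010✓ 001101✓ 001110✓ 010001✓ 010010✓ 010101✓ 010111✓ 011001✓ 011010✓ 011100✓ 011101✓ 011111✓ 100010✓ 101010✓ 101011✓ 101101✓ 110100✓ 110111✓ 111000✓ 111001✓ 111010✓ 111011✓ 111100✓ 111101✓
Round 1: -00010✓ -01010✓ -01101✓ -10111 -11001✓ -11010✓ -11100✓ -11101✓ 0-0010✓ 0-0101✓ 0-1010✓ 0-1101✓ 00-000✓ 00-010✓ 00-101✓ 00-110✓ 000-10✓ 0000-0✓ 001-10✓ 0010-0✓ 01-001✓ 01-010✓ 01-101✓ 01-111✓ 010-01✓ 0101-1✓ 011-01✓ 0111-1✓ 01110-✓ 1-1010✓ 1-1011✓ 1-1101✓ 10-010✓ 10101-✓ 11-100 111-00✓ 111-01✓ 1110-0✓ 1110-1✓ 11100-✓ 11101-✓ 11110-✓
Round 2: --1010 --1101 -0-010 -11-01 -1110- 0--010 0--101 00--10 00-0-0 01--01 01-1-1 1-101- 111-0- 1110--
PIs = {--1010, --1101, -0-010, -10111, -11-01, -1110-, 0--010, 0--101, 00--10, 00-0-0, 01--01, 01-1-1, 1-101-, 11-100, 111-0-, 1110--}

NONE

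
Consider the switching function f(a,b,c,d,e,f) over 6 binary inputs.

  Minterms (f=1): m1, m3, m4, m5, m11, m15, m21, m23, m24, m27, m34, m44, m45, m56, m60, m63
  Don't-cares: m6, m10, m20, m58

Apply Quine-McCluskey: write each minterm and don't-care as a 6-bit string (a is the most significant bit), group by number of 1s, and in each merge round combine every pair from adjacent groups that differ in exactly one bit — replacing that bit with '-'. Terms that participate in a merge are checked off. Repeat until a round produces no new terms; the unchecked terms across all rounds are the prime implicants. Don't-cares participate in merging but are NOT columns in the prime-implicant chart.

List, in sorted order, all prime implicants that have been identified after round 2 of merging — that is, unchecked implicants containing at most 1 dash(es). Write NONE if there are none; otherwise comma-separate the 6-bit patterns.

-11000, 0-1011, 00-011, 000-01, 0000-1, 0001-0, 001-11, 00101-, 0101-1, 1-1100, 100010, 10110-, 111-00, 1110-0, 111111

[col 0] 000001*, 000011*, 000100*, 000101*, 000110*, 001010*, 001011*, 001111*, 010100*, 010101*, 010111*, 011000*, 011011*, 100010, 101100*, 101101*, 111000*, 111010*, 111100*, 111111
[col 1] -11000, 0-0100*, 0-0101*, 0-1011, 00-011, 000-01, 0000-1, 0001-0, 00010-*, 001-11, 00101-, 0101-1, 01010-*, 1-1100, 10110-, 111-00, 1110-0
[col 2] 0-010-
Prime implicants: -11000, 0-010-, 0-1011, 00-011, 000-01, 0000-1, 0001-0, 001-11, 00101-, 0101-1, 1-1100, 100010, 10110-, 111-00, 1110-0, 111111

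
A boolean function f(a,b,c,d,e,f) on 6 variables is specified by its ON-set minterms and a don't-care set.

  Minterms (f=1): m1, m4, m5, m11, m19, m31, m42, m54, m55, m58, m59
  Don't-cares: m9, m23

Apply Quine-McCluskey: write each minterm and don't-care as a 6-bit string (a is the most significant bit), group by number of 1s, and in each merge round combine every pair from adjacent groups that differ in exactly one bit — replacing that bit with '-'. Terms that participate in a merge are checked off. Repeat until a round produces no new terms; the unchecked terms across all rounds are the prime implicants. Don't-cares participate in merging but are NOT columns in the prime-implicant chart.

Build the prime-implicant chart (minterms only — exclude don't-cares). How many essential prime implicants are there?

7

[col 0] 000001*, 000100*, 000101*, 001001*, 001011*, 010011*, 010111*, 011111*, 101010*, 110110*, 110111*, 111010*, 111011*
[col 1] -10111, 00-001, 000-01, 00010-, 0010-1, 01-111, 010-11, 1-1010, 11011-, 11101-
Prime implicants: -10111, 00-001, 000-01, 00010-, 0010-1, 01-111, 010-11, 1-1010, 11011-, 11101-
PI chart (minterm → PIs covering it):
  1 | 00-001,000-01
  4 | 00010-  (sole → essential)
  5 | 000-01,00010-
  11 | 0010-1  (sole → essential)
  19 | 010-11  (sole → essential)
  31 | 01-111  (sole → essential)
  42 | 1-1010  (sole → essential)
  54 | 11011-  (sole → essential)
  55 | -10111,11011-
  58 | 1-1010,11101-
  59 | 11101-  (sole → essential)
Essential prime implicants: 00010-, 0010-1, 01-111, 010-11, 1-1010, 11011-, 11101-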